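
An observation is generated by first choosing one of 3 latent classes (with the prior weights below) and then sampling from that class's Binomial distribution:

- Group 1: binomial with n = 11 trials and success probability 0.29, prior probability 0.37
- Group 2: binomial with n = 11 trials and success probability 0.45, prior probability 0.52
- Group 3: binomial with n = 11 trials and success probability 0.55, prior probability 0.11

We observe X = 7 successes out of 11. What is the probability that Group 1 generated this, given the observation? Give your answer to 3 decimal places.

The responsibility of component k is P(Z=k) f_k(x) divided by Σ_j P(Z=j) f_j(x).
Binomial probabilities:
  f_1 = 0.0144655
  f_2 = 0.112837
  f_3 = 0.206017
Multiply by the mixture weights:
  P(Z=1)·f_1 = 0.37 × 0.0144655 = 0.00535223
  P(Z=2)·f_2 = 0.52 × 0.112837 = 0.0586753
  P(Z=3)·f_3 = 0.11 × 0.206017 = 0.0226619
Sum: 0.00535223 + 0.0586753 + 0.0226619 = 0.0866894
P(Group 1 | 7 successes out of 11) = 0.00535223 / 0.0866894 ≈ 0.062

0.062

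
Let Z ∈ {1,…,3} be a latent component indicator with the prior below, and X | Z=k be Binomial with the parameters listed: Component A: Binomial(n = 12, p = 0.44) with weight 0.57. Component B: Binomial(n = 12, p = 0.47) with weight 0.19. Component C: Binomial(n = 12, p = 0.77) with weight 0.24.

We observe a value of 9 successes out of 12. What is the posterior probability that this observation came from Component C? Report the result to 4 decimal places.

Posterior ∝ prior × likelihood, so P(k | x) ∝ w_k f_k(x); normalise over all components.
Evaluate each component's likelihood at the observed value:
  f_A = 0.0238815
  f_B = 0.0366548
  f_C = 0.254696
Weight by the priors:
  w_A·f_A = 0.57 × 0.0238815 = 0.0136124
  w_B·f_B = 0.19 × 0.0366548 = 0.00696441
  w_C·f_C = 0.24 × 0.254696 = 0.0611271
Denominator: 0.0136124 + 0.00696441 + 0.0611271 = 0.081704
Responsibility of Component C: 0.0611271 / 0.081704 ≈ 0.7482

0.7482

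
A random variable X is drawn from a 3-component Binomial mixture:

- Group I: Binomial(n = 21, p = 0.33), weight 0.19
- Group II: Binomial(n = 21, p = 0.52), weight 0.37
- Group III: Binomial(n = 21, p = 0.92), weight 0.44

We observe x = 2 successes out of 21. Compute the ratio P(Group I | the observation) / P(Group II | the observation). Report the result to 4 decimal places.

The posterior odds equal the prior odds times the likelihood ratio: (π_i/π_j)·(f_i(x)/f_j(x)).
Component likelihoods at x = 2 successes out of 21:
  f_I = C(21,2)·0.33^2·0.67^19 = 210·0.1089·0.000495931 = 0.0113414
  f_II = C(21,2)·0.52^2·0.48^19 = 210·0.2704·8.7818e-07 = 4.98666e-05
  f_III = C(21,2)·0.92^2·0.08^19 = 210·0.8464·1.44115e-21 = 2.56156e-19
Posterior odds = (π_I·f_I) / (π_II·f_II) = (0.19·0.0113414) / (0.37·4.98666e-05) = 0.00215487 / 1.84506e-05 ≈ 116.7914

116.7914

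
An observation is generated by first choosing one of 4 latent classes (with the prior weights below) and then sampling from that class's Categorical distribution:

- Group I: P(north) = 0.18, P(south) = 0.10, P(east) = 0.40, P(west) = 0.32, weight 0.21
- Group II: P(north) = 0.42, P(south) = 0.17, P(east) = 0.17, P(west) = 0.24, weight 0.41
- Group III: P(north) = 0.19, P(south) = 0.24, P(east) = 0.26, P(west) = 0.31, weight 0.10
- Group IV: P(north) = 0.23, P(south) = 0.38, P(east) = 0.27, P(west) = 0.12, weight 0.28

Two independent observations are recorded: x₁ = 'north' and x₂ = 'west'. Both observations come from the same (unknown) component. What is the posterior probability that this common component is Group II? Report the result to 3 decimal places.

0.616

By Bayes' theorem, P(k | x) = π_k f_k(x) / Σ_j π_j f_j(x).
Since both observations come from the same component, the likelihood for component k is f_k(x₁)·f_k(x₂).
  L_I = [0.18] × [0.32] = 0.0576
  L_II = [0.42] × [0.24] = 0.1008
  L_III = [0.19] × [0.31] = 0.0589
  L_IV = [0.23] × [0.12] = 0.0276
Multiply by the mixture weights:
  π_I·L_I = 0.21 × 0.0576 = 0.012096
  π_II·L_II = 0.41 × 0.1008 = 0.041328
  π_III·L_III = 0.10 × 0.0589 = 0.00589
  π_IV·L_IV = 0.28 × 0.0276 = 0.007728
Normaliser: 0.012096 + 0.041328 + 0.00589 + 0.007728 = 0.067042
Responsibility of Group II: 0.041328 / 0.067042 ≈ 0.616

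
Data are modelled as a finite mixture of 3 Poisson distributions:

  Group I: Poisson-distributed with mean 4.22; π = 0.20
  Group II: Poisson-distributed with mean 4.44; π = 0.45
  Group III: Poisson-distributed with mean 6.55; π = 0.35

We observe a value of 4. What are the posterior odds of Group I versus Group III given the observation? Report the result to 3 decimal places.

The posterior odds equal the prior odds times the likelihood ratio: (w_i/w_j)·(f_i(x)/f_j(x)).
Evaluate each component's likelihood at the observed value:
  p_I = 0.19423
  p_II = 0.191009
  p_III = 0.109679
Posterior odds = (w_I·p_I) / (w_III·p_III) = (0.20·0.19423) / (0.35·0.109679) = 0.038846 / 0.0383878 ≈ 1.012

1.012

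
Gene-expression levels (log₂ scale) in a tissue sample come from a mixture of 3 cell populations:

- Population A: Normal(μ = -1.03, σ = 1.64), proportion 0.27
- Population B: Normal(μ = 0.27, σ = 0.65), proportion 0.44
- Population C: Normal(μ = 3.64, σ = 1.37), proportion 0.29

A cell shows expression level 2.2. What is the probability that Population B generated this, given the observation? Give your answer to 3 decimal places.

Apply Bayes' rule: the posterior for each component is proportional to its prior times its likelihood at x.
Evaluate each component's likelihood at the observed value:
  L_A = (1/(1.64·√(2π)))·exp(−(2.2−-1.03)²/(2·1.64²)) = 0.243257·exp(-1.93949) = 0.0349749
  L_B = (1/(0.65·√(2π)))·exp(−(2.2−0.27)²/(2·0.65²)) = 0.613757·exp(-4.40817) = 0.00747403
  L_C = (1/(1.37·√(2π)))·exp(−(2.2−3.64)²/(2·1.37²)) = 0.291199·exp(-0.55240) = 0.167604
Prior × likelihood for each component:
  π_A·L_A = 0.27 × 0.0349749 = 0.00944323
  π_B·L_B = 0.44 × 0.00747403 = 0.00328857
  π_C·L_C = 0.29 × 0.167604 = 0.0486052
Marginal: 0.00944323 + 0.00328857 + 0.0486052 = 0.061337
Responsibility of Population B: 0.00328857 / 0.061337 ≈ 0.054

0.054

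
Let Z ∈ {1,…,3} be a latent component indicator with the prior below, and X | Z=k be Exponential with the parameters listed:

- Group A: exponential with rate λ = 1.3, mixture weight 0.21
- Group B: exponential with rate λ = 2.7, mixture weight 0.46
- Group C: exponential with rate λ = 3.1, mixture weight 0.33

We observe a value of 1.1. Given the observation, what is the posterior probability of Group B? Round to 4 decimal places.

The responsibility of component k is π_k f_k(x) divided by Σ_j π_j f_j(x).
Evaluate each component's likelihood at the observed value:
  f_A = 1.3·e^(−1.3·1.1) = 1.3·e^(−1.4300) = 0.311102
  f_B = 2.7·e^(−2.7·1.1) = 2.7·e^(−2.9700) = 0.138519
  f_C = 3.1·e^(−3.1·1.1) = 3.1·e^(−3.4100) = 0.102428
Prior × likelihood for each component:
  π_A·f_A = 0.21 × 0.311102 = 0.0653313
  π_B·f_B = 0.46 × 0.138519 = 0.0637187
  π_C·f_C = 0.33 × 0.102428 = 0.0338011
Sum: 0.0653313 + 0.0637187 + 0.0338011 = 0.162851
So the posterior for Group B is 0.0637187 / 0.162851 ≈ 0.3913.

0.3913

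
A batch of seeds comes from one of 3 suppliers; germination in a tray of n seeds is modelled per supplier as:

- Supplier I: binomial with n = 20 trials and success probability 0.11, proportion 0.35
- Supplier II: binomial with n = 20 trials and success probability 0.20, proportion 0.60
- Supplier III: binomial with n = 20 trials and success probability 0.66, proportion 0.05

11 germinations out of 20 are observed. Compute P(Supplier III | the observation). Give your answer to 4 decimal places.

0.9500

By Bayes' theorem, P(k | x) = P(Z=k) f_k(x) / Σ_j P(Z=j) f_j(x).
Component likelihoods at x = 11 germinations out of 20:
  p_I = 1.67894e-06
  p_II = 0.000461685
  p_III = 0.10556
Unnormalised posteriors:
  P(Z=I)·p_I = 0.35 × 1.67894e-06 = 5.87629e-07
  P(Z=II)·p_II = 0.60 × 0.000461685 = 0.000277011
  P(Z=III)·p_III = 0.05 × 0.10556 = 0.005278
Evidence: 5.87629e-07 + 0.000277011 + 0.005278 = 0.0055556
So the posterior for Supplier III is 0.005278 / 0.0055556 ≈ 0.9500.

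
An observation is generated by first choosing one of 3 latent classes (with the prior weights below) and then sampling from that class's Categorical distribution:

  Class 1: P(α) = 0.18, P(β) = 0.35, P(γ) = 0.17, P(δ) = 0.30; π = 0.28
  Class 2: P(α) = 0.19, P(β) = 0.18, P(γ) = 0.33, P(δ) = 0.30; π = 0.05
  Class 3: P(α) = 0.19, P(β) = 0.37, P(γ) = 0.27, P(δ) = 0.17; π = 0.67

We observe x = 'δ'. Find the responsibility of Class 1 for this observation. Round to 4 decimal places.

0.3946

P(component k | x) = π_k·f_k(x) / marginal(x), where marginal(x) = Σ_j π_j·f_j(x).
Evaluate each component's likelihood at the observed value:
  p_1 = 0.3
  p_2 = 0.3
  p_3 = 0.17
Prior × likelihood for each component:
  π_1·p_1 = 0.28 × 0.3 = 0.084
  π_2·p_2 = 0.05 × 0.3 = 0.015
  π_3·p_3 = 0.67 × 0.17 = 0.1139
Marginal: 0.084 + 0.015 + 0.1139 = 0.2129
So the posterior for Class 1 is 0.084 / 0.2129 ≈ 0.3946.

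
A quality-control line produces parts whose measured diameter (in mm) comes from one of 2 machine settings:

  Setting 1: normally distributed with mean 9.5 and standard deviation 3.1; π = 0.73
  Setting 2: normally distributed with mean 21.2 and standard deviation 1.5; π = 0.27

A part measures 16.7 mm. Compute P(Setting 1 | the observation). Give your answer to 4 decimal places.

0.8881

Apply Bayes' rule: the posterior for each component is proportional to its prior times its likelihood at x.
Normal densities:
  f_1 = 0.00867308
  f_2 = 0.00295457
Unnormalised posteriors:
  π_1·f_1 = 0.73 × 0.00867308 = 0.00633135
  π_2·f_2 = 0.27 × 0.00295457 = 0.000797733
Denominator: 0.00633135 + 0.000797733 = 0.00712908
So the posterior for Setting 1 is 0.00633135 / 0.00712908 ≈ 0.8881.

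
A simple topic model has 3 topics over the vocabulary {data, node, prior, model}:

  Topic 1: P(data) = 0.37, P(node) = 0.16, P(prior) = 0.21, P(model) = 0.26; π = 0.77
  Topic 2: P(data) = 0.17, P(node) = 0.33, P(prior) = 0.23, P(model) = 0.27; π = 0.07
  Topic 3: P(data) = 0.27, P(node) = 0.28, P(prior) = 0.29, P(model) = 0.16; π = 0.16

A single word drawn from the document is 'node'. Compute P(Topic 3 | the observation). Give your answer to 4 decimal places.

P(component k | x) = π_k·f_k(x) / marginal(x), where marginal(x) = Σ_j π_j·f_j(x).
Component likelihoods at x = 'node':
  L_1 = 0.16
  L_2 = 0.33
  L_3 = 0.28
Multiply by the mixture weights:
  π_1·L_1 = 0.77 × 0.16 = 0.1232
  π_2·L_2 = 0.07 × 0.33 = 0.0231
  π_3·L_3 = 0.16 × 0.28 = 0.0448
Normaliser: 0.1232 + 0.0231 + 0.0448 = 0.1911
So the posterior for Topic 3 is 0.0448 / 0.1911 ≈ 0.2344.

0.2344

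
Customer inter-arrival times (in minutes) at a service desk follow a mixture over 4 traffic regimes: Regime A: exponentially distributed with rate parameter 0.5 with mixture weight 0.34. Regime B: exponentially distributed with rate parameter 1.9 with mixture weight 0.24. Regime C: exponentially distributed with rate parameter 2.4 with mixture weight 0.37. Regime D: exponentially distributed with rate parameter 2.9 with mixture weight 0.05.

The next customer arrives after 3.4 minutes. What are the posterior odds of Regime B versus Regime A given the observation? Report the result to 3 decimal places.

0.023

The posterior odds equal the prior odds times the likelihood ratio: (π_i/π_j)·(f_i(x)/f_j(x)).
Evaluate each component's likelihood at the observed value:
  f_A = 0.5·e^(−0.5·3.4) = 0.5·e^(−1.7000) = 0.0913418
  f_B = 1.9·e^(−1.9·3.4) = 1.9·e^(−6.4600) = 0.00297311
  f_C = 2.4·e^(−2.4·3.4) = 2.4·e^(−8.1600) = 0.00068607
  f_D = 2.9·e^(−2.9·3.4) = 2.9·e^(−9.8600) = 0.000151445
Odds = (0.24/0.34) × (0.00297311/0.0913418) = 0.705882 × 0.0325493 ≈ 0.023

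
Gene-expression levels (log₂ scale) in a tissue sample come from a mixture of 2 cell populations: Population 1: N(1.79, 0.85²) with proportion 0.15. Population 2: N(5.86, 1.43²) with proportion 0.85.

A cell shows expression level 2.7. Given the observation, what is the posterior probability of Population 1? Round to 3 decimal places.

0.658

The responsibility of component k is π_k f_k(x) divided by Σ_j π_j f_j(x).
Evaluate each component's likelihood at the observed value:
  f_1 = (1/(0.85·√(2π)))·exp(−(2.7−1.79)²/(2·0.85²)) = 0.469344·exp(-0.57308) = 0.26461
  f_2 = (1/(1.43·√(2π)))·exp(−(2.7−5.86)²/(2·1.43²)) = 0.278981·exp(-2.44159) = 0.0242776
Prior × likelihood for each component:
  π_1·f_1 = 0.15 × 0.26461 = 0.0396915
  π_2·f_2 = 0.85 × 0.0242776 = 0.020636
Normaliser: 0.0396915 + 0.020636 = 0.0603275
P(Population 1 | data) = 0.0396915 / 0.0603275 ≈ 0.658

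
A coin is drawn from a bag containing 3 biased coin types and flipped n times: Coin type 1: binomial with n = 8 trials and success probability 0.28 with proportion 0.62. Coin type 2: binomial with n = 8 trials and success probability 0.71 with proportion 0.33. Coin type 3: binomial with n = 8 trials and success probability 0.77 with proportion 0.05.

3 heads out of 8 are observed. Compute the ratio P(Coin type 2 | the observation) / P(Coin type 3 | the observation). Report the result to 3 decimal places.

16.489

Since P(k|x) ∝ w_k f_k(x), the posterior odds are w_i f_i(x) / (w_j f_j(x)).
Binomial probabilities:
  f_1 = C(8,3)·0.28^3·0.72^5 = 56·0.021952·0.193492 = 0.237862
  f_2 = C(8,3)·0.71^3·0.29^5 = 56·0.357911·0.00205111 = 0.0411105
  f_3 = C(8,3)·0.77^3·0.23^5 = 56·0.456533·0.000643634 = 0.0164551
Odds = (0.33/0.05) × (0.0411105/0.0164551) = 6.6 × 2.49835 ≈ 16.489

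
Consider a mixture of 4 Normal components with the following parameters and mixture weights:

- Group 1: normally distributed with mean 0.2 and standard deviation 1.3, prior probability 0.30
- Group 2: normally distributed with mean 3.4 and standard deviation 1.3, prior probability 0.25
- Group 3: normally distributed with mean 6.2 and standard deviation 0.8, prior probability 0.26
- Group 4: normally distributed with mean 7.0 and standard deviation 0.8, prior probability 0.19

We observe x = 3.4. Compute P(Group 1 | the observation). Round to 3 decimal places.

P(component k | x) = w_k·f_k(x) / marginal(x), where marginal(x) = Σ_j w_j·f_j(x).
Component likelihoods at x = 3.4:
  L_1 = (1/(1.3·√(2π)))·exp(−(3.4−0.2)²/(2·1.3²)) = 0.306879·exp(-3.02959) = 0.0148332
  L_2 = (1/(1.3·√(2π)))·exp(−(3.4−3.4)²/(2·1.3²)) = 0.306879·exp(-0.00000) = 0.306879
  L_3 = (1/(0.8·√(2π)))·exp(−(3.4−6.2)²/(2·0.8²)) = 0.498678·exp(-6.12500) = 0.00109085
  L_4 = (1/(0.8·√(2π)))·exp(−(3.4−7.0)²/(2·0.8²)) = 0.498678·exp(-10.12500) = 1.99797e-05
Weight by the priors:
  w_1·L_1 = 0.30 × 0.0148332 = 0.00444995
  w_2·L_2 = 0.25 × 0.306879 = 0.0767197
  w_3·L_3 = 0.26 × 0.00109085 = 0.000283622
  w_4·L_4 = 0.19 × 1.99797e-05 = 3.79614e-06
Marginal: 0.00444995 + 0.0767197 + 0.000283622 + 3.79614e-06 = 0.081457
P(Group 1 | 3.4) ≈ 0.055

0.055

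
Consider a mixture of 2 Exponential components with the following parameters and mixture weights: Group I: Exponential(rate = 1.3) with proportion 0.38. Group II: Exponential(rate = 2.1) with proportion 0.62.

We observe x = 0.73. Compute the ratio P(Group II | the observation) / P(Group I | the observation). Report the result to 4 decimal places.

Posterior odds = (w_i f_i(x)) / (w_j f_j(x)); the normalising sum cancels.
Component likelihoods at x = 0.73:
  f_I = 1.3·e^(−1.3·0.73) = 1.3·e^(−0.9490) = 0.503266
  f_II = 2.1·e^(−2.1·0.73) = 2.1·e^(−1.5330) = 0.453363
0.281085 / 0.191241 ≈ 1.4698

1.4698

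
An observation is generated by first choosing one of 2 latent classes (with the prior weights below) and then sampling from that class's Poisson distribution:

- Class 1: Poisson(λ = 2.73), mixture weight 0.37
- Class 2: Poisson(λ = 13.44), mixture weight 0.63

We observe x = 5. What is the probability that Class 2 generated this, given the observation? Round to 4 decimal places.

0.0990

By Bayes' theorem, P(k | x) = π_k f_k(x) / Σ_j π_j f_j(x).
Evaluate each component's likelihood at the observed value:
  L_1 = 0.0824153
  L_2 = 0.00531982
Prior × likelihood for each component:
  π_1·L_1 = 0.37 × 0.0824153 = 0.0304937
  π_2·L_2 = 0.63 × 0.00531982 = 0.00335149
Marginal: 0.0304937 + 0.00335149 = 0.0338452
P(Class 2 | x) = 0.00335149 / 0.0338452 ≈ 0.0990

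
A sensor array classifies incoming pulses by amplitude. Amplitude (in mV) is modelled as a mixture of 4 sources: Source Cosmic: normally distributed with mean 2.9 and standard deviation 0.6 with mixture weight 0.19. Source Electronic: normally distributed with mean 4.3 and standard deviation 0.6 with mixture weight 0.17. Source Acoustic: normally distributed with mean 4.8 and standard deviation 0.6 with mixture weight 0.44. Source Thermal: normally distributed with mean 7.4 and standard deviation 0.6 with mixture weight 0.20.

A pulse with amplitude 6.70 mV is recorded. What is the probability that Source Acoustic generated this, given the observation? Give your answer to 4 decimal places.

The responsibility of component k is w_k f_k(x) divided by Σ_j w_j f_j(x).
Component likelihoods at x = 6.70 mV:
  f_Cosmic = 1.29641e-09
  f_Electronic = 0.00022305
  f_Acoustic = 0.00441829
  f_Thermal = 0.336664
Multiply by the mixture weights:
  w_Cosmic·f_Cosmic = 0.19 × 1.29641e-09 = 2.46318e-10
  w_Electronic·f_Electronic = 0.17 × 0.00022305 = 3.79186e-05
  w_Acoustic·f_Acoustic = 0.44 × 0.00441829 = 0.00194405
  w_Thermal·f_Thermal = 0.20 × 0.336664 = 0.0673329
Denominator: 2.46318e-10 + 3.79186e-05 + 0.00194405 + 0.0673329 = 0.0693149
Responsibility of Source Acoustic: 0.00194405 / 0.0693149 ≈ 0.0280

0.0280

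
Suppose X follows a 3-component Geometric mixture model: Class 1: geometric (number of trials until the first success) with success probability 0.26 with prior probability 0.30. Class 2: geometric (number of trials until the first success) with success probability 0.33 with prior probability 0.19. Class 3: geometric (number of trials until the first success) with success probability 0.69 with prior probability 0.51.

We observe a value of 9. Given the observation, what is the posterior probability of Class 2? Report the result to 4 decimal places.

Posterior ∝ prior × likelihood, so P(k | x) ∝ w_k f_k(x); normalise over all components.
Evaluate each component's likelihood at the observed value:
  f_1 = 0.0233791
  f_2 = 0.0134002
  f_3 = 5.88495e-05
Weight by the priors:
  w_1·f_1 = 0.30 × 0.0233791 = 0.00701372
  w_2·f_2 = 0.19 × 0.0134002 = 0.00254604
  w_3·f_3 = 0.51 × 5.88495e-05 = 3.00132e-05
Denominator: 0.00701372 + 0.00254604 + 3.00132e-05 = 0.00958978
Responsibility of Class 2: 0.00254604 / 0.00958978 ≈ 0.2655

0.2655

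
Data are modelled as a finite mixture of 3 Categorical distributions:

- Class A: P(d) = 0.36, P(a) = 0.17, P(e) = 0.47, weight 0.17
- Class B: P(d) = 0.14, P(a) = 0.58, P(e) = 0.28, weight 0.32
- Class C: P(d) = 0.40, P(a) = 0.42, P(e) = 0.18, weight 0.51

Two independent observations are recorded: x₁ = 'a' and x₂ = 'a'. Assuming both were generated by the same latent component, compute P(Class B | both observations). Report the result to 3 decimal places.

By Bayes' theorem, P(k | x) = P(Z=k) f_k(x) / Σ_j P(Z=j) f_j(x).
Since both observations come from the same component, the likelihood for component k is f_k(x₁)·f_k(x₂).
  f_A = [P(a | comp) = 0.17] × [0.17] = 0.0289
  f_B = [P(a | comp) = 0.58] × [0.58] = 0.3364
  f_C = [P(a | comp) = 0.42] × [0.42] = 0.1764
Weight by the priors:
  P(Z=A)·f_A = 0.17 × 0.0289 = 0.004913
  P(Z=B)·f_B = 0.32 × 0.3364 = 0.107648
  P(Z=C)·f_C = 0.51 × 0.1764 = 0.089964
Denominator: 0.004913 + 0.107648 + 0.089964 = 0.202525
P(Class B | x₁,x₂) ≈ 0.532

0.532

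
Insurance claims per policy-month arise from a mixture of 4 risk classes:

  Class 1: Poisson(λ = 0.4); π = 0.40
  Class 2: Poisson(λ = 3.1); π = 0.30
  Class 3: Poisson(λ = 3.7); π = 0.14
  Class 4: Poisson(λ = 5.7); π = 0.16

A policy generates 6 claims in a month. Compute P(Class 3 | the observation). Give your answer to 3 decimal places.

Apply Bayes' rule: the posterior for each component is proportional to its prior times its likelihood at x.
Poisson probabilities:
  L_1 = e^(−0.4)·0.4^6/6! = 3.81338e-06
  L_2 = e^(−3.1)·3.1^6/6! = 0.0555296
  L_3 = e^(−3.7)·3.7^6/6! = 0.0881025
  L_4 = e^(−5.7)·5.7^6/6! = 0.159382
Weight by the priors:
  π_1·L_1 = 0.40 × 3.81338e-06 = 1.52535e-06
  π_2·L_2 = 0.30 × 0.0555296 = 0.0166589
  π_3·L_3 = 0.14 × 0.0881025 = 0.0123344
  π_4·L_4 = 0.16 × 0.159382 = 0.0255011
Sum: 1.52535e-06 + 0.0166589 + 0.0123344 + 0.0255011 = 0.0544958
Responsibility of Class 3: 0.0123344 / 0.0544958 ≈ 0.226

0.226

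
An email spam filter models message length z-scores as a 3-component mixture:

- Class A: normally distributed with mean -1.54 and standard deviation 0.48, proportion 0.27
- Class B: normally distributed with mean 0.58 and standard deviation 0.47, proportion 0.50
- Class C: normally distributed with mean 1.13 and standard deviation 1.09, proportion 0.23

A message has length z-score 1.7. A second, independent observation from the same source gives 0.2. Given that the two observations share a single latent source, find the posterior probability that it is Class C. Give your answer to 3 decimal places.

0.551

Posterior ∝ prior × likelihood, so P(k | x) ∝ P(Z=k) f_k(x); normalise over all components.
Since both observations come from the same component, the likelihood for component k is f_k(x₁)·f_k(x₂).
  L_A = [1.06145e-10] × [0.00116471] = 1.23628e-13
  L_B = [0.0496275] × [0.612161] = 0.03038
  L_C = [0.319229] × [0.254336] = 0.0811912
Unnormalised posteriors:
  P(Z=A)·L_A = 0.27 × 1.23628e-13 = 3.33795e-14
  P(Z=B)·L_B = 0.50 × 0.03038 = 0.01519
  P(Z=C)·L_C = 0.23 × 0.0811912 = 0.018674
Normaliser: 3.33795e-14 + 0.01519 + 0.018674 = 0.033864
P(Class C | x₁,x₂) = 0.018674 / 0.033864 ≈ 0.551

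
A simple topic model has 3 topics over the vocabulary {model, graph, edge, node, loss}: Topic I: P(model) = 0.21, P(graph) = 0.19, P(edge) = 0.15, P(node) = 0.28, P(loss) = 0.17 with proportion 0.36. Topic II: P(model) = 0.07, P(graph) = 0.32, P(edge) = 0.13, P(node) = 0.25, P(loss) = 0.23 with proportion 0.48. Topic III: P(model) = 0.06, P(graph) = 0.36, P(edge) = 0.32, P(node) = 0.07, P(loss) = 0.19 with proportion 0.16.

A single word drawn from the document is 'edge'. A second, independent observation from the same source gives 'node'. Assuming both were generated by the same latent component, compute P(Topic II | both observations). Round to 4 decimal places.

0.4548

Apply Bayes' rule: the posterior for each component is proportional to its prior times its likelihood at x.
Since both observations come from the same component, the likelihood for component k is f_k(x₁)·f_k(x₂).
  f_I = [0.15] × [0.28] = 0.042
  f_II = [0.13] × [0.25] = 0.0325
  f_III = [0.32] × [0.07] = 0.0224
Multiply by the mixture weights:
  π_I·f_I = 0.36 × 0.042 = 0.01512
  π_II·f_II = 0.48 × 0.0325 = 0.0156
  π_III·f_III = 0.16 × 0.0224 = 0.003584
Marginal: 0.01512 + 0.0156 + 0.003584 = 0.034304
So the posterior for Topic II is 0.0156 / 0.034304 ≈ 0.4548.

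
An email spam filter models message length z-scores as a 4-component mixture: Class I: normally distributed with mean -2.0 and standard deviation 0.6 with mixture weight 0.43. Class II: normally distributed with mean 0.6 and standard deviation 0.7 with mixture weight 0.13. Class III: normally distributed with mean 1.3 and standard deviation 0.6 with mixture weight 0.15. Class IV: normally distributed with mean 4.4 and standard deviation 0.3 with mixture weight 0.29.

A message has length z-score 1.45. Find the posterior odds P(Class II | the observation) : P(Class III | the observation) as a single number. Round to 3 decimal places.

The posterior odds equal the prior odds times the likelihood ratio: (π_i/π_j)·(f_i(x)/f_j(x)).
Normal densities:
  p_I = 4.39874e-08
  p_II = 0.272666
  p_III = 0.644447
  p_IV = 1.33924e-21
Posterior odds = (π_II·p_II) / (π_III·p_III) = (0.13·0.272666) / (0.15·0.644447) = 0.0354466 / 0.096667 ≈ 0.367

0.367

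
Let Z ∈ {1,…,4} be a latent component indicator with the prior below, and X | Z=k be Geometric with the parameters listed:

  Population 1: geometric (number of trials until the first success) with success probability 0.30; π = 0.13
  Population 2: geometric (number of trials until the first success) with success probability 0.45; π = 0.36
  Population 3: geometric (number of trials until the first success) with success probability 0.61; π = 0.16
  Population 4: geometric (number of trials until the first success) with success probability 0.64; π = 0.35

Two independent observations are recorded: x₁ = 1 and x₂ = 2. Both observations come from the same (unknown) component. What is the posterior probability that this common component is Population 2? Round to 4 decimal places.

Posterior ∝ prior × likelihood, so P(k | x) ∝ P(Z=k) f_k(x); normalise over all components.
Since both observations come from the same component, the likelihood for component k is f_k(x₁)·f_k(x₂).
  L_1 = [0.3] × [0.21] = 0.063
  L_2 = [0.45] × [0.2475] = 0.111375
  L_3 = [0.61] × [0.2379] = 0.145119
  L_4 = [0.64] × [0.2304] = 0.147456
Prior × likelihood for each component:
  P(Z=1)·L_1 = 0.13 × 0.063 = 0.00819
  P(Z=2)·L_2 = 0.36 × 0.111375 = 0.040095
  P(Z=3)·L_3 = 0.16 × 0.145119 = 0.023219
  P(Z=4)·L_4 = 0.35 × 0.147456 = 0.0516096
Marginal: 0.00819 + 0.040095 + 0.023219 + 0.0516096 = 0.123114
P(Population 2 | x₁, x₂) = 0.040095 / 0.123114 ≈ 0.3257

0.3257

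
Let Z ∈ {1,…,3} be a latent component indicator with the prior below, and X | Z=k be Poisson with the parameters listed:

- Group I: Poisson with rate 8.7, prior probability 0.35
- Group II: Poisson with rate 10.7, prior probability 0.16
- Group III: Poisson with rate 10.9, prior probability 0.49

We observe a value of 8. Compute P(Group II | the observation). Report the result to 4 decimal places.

Posterior ∝ prior × likelihood, so P(k | x) ∝ π_k f_k(x); normalise over all components.
Component likelihoods at x = 8:
  L_I = e^(−8.7)·8.7^8/8! = 0.135604
  L_II = e^(−10.7)·10.7^8/8! = 0.0960724
  L_III = e^(−10.9)·10.9^8/8! = 0.0912182
Prior × likelihood for each component:
  π_I·L_I = 0.35 × 0.135604 = 0.0474613
  π_II·L_II = 0.16 × 0.0960724 = 0.0153716
  π_III·L_III = 0.49 × 0.0912182 = 0.0446969
Denominator: 0.0474613 + 0.0153716 + 0.0446969 = 0.10753
P(Group II | the observation) = 0.0153716 / 0.10753 ≈ 0.1430

0.1430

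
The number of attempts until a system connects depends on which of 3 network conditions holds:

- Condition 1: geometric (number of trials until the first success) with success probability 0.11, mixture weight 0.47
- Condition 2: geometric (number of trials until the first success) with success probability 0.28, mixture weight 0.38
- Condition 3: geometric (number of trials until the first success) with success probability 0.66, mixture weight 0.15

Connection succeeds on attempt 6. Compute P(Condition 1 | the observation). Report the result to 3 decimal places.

By Bayes' theorem, P(k | x) = π_k f_k(x) / Σ_j π_j f_j(x).
Geometric probabilities:
  f_1 = 0.11·(1−0.11)^5 = 0.11·0.558406 = 0.0614247
  f_2 = 0.28·(1−0.28)^5 = 0.28·0.193492 = 0.0541777
  f_3 = 0.66·(1−0.66)^5 = 0.66·0.00454354 = 0.00299874
Prior × likelihood for each component:
  π_1·f_1 = 0.47 × 0.0614247 = 0.0288696
  π_2·f_2 = 0.38 × 0.0541777 = 0.0205875
  π_3·f_3 = 0.15 × 0.00299874 = 0.000449811
Marginal: 0.0288696 + 0.0205875 + 0.000449811 = 0.0499069
P(Condition 1 | data) ≈ 0.578

0.578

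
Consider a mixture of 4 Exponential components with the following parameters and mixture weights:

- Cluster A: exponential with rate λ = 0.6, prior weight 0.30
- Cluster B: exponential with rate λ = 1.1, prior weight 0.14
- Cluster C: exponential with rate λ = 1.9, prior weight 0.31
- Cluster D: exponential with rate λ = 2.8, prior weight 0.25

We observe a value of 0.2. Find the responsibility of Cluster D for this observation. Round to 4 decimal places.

P(component k | x) = P(Z=k)·f_k(x) / marginal(x), where marginal(x) = Σ_j P(Z=j)·f_j(x).
Exponential densities:
  L_A = 0.6·e^(−0.6·0.2) = 0.6·e^(−0.1200) = 0.532152
  L_B = 1.1·e^(−1.1·0.2) = 1.1·e^(−0.2200) = 0.882771
  L_C = 1.9·e^(−1.9·0.2) = 1.9·e^(−0.3800) = 1.29934
  L_D = 2.8·e^(−2.8·0.2) = 2.8·e^(−0.5600) = 1.59939
Weight by the priors:
  P(Z=A)·L_A = 0.30 × 0.532152 = 0.159646
  P(Z=B)·L_B = 0.14 × 0.882771 = 0.123588
  P(Z=C)·L_C = 0.31 × 1.29934 = 0.402794
  P(Z=D)·L_D = 0.25 × 1.59939 = 0.399846
Normaliser: 0.159646 + 0.123588 + 0.402794 + 0.399846 = 1.08587
So the posterior for Cluster D is 0.399846 / 1.08587 ≈ 0.3682.

0.3682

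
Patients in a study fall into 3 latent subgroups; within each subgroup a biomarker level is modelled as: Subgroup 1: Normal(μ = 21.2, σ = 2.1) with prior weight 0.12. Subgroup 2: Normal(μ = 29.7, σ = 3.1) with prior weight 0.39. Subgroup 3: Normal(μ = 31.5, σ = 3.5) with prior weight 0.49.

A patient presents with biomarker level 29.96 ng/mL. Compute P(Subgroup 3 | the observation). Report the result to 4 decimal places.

Apply Bayes' rule: the posterior for each component is proportional to its prior times its likelihood at x.
Component likelihoods at x = 29.96 ng/mL:
  p_1 = 3.16338e-05
  p_2 = 0.128239
  p_3 = 0.103467
Weight by the priors:
  w_1·p_1 = 0.12 × 3.16338e-05 = 3.79606e-06
  w_2·p_2 = 0.39 × 0.128239 = 0.0500133
  w_3·p_3 = 0.49 × 0.103467 = 0.0506989
Sum: 3.79606e-06 + 0.0500133 + 0.0506989 = 0.100716
P(Subgroup 3 | 29.96 ng/mL) ≈ 0.5034

0.5034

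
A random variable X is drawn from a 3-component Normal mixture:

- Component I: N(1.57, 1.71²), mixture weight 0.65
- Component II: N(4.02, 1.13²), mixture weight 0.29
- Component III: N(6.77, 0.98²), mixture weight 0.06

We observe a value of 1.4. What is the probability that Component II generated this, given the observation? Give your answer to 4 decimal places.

The responsibility of component k is w_k f_k(x) divided by Σ_j w_j f_j(x).
Normal densities:
  f_I = (1/(1.71·√(2π)))·exp(−(1.4−1.57)²/(2·1.71²)) = 0.233300·exp(-0.00494) = 0.23215
  f_II = (1/(1.13·√(2π)))·exp(−(1.4−4.02)²/(2·1.13²)) = 0.353046·exp(-2.68792) = 0.0240151
  f_III = (1/(0.98·√(2π)))·exp(−(1.4−6.77)²/(2·0.98²)) = 0.407084·exp(-15.01296) = 1.22924e-07
Prior × likelihood for each component:
  w_I·f_I = 0.65 × 0.23215 = 0.150897
  w_II·f_II = 0.29 × 0.0240151 = 0.00696438
  w_III·f_III = 0.06 × 1.22924e-07 = 7.37544e-09
Denominator: 0.150897 + 0.00696438 + 7.37544e-09 = 0.157862
Responsibility of Component II: 0.00696438 / 0.157862 ≈ 0.0441

0.0441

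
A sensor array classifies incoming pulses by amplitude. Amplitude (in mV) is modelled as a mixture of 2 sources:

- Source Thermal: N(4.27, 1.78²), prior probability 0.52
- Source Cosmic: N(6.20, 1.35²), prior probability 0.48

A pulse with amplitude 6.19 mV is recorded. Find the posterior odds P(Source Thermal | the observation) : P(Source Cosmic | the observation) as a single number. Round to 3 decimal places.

0.459

Only the two components matter; the odds are (w_i f_i(x)) / (w_j f_j(x)).
Normal densities:
  f_Thermal = (1/(1.78·√(2π)))·exp(−(6.19−4.27)²/(2·1.78²)) = 0.224125·exp(-0.58174) = 0.125268
  f_Cosmic = (1/(1.35·√(2π)))·exp(−(6.19−6.20)²/(2·1.35²)) = 0.295513·exp(-0.00003) = 0.295505
Posterior odds = (w_Thermal·f_Thermal) / (w_Cosmic·f_Cosmic) = (0.52·0.125268) / (0.48·0.295505) = 0.0651396 / 0.141842 ≈ 0.459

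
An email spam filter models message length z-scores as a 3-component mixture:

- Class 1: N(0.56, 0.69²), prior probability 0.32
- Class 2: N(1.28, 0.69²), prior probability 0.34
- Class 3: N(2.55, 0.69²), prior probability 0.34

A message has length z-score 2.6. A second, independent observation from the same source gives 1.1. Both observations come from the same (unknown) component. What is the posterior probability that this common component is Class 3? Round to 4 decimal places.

P(component k | x) = P(Z=k)·f_k(x) / marginal(x), where marginal(x) = Σ_j P(Z=j)·f_j(x).
Since both observations come from the same component, the likelihood for component k is f_k(x₁)·f_k(x₂).
  p_1 = [(1/(0.69·√(2π)))·exp(−(2.6−0.56)²/(2·0.69²)) = 0.578177·exp(-4.37051) = 0.00731093] × [0.425661] = 0.00311197
  p_2 = [(1/(0.69·√(2π)))·exp(−(2.6−1.28)²/(2·0.69²)) = 0.578177·exp(-1.82987) = 0.0927597] × [0.558835] = 0.0518374
  p_3 = [(1/(0.69·√(2π)))·exp(−(2.6−2.55)²/(2·0.69²)) = 0.578177·exp(-0.00263) = 0.576661] × [0.0635506] = 0.0366471
Multiply by the mixture weights:
  P(Z=1)·p_1 = 0.32 × 0.00311197 = 0.000995831
  P(Z=2)·p_2 = 0.34 × 0.0518374 = 0.0176247
  P(Z=3)·p_3 = 0.34 × 0.0366471 = 0.01246
Evidence: 0.000995831 + 0.0176247 + 0.01246 = 0.0310806
P(Class 3 | x) = 0.01246 / 0.0310806 ≈ 0.4009

0.4009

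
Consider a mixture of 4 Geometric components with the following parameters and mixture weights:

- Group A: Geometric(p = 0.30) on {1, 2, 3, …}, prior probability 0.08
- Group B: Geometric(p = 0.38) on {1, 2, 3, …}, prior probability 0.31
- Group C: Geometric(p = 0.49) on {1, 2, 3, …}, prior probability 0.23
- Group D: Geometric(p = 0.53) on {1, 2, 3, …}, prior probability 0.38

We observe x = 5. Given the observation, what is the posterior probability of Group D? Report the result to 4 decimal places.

0.2419

Posterior ∝ prior × likelihood, so P(k | x) ∝ π_k f_k(x); normalise over all components.
Component likelihoods at x = 5:
  p_A = 0.07203
  p_B = 0.0561501
  p_C = 0.0331495
  p_D = 0.0258623
Unnormalised posteriors:
  π_A·p_A = 0.08 × 0.07203 = 0.0057624
  π_B·p_B = 0.31 × 0.0561501 = 0.0174065
  π_C·p_C = 0.23 × 0.0331495 = 0.00762438
  π_D·p_D = 0.38 × 0.0258623 = 0.00982768
Denominator: 0.0057624 + 0.0174065 + 0.00762438 + 0.00982768 = 0.040621
P(Group D | the observation) ≈ 0.2419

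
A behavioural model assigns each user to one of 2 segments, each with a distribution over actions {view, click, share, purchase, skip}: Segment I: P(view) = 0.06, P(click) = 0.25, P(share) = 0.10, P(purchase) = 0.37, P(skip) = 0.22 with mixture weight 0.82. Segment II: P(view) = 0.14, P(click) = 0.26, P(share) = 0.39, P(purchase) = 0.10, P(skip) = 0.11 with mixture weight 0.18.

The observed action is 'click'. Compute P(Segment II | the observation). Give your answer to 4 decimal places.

The responsibility of component k is π_k f_k(x) divided by Σ_j π_j f_j(x).
Categorical probabilities:
  L_I = P(click | comp) = 0.25
  L_II = P(click | comp) = 0.26
Prior × likelihood for each component:
  π_I·L_I = 0.82 × 0.25 = 0.205
  π_II·L_II = 0.18 × 0.26 = 0.0468
Marginal: 0.205 + 0.0468 = 0.2518
P(Segment II | data) ≈ 0.1859

0.1859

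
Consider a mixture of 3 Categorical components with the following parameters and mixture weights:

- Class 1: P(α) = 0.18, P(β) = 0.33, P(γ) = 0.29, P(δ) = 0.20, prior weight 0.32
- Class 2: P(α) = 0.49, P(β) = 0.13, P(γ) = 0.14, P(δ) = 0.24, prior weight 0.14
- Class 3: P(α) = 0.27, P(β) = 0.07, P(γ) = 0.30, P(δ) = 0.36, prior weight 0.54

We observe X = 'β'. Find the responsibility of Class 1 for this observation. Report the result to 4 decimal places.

0.6535

P(component k | x) = π_k·f_k(x) / marginal(x), where marginal(x) = Σ_j π_j·f_j(x).
Component likelihoods at x = 'β':
  f_1 = 0.33
  f_2 = 0.13
  f_3 = 0.07
Unnormalised posteriors:
  π_1·f_1 = 0.32 × 0.33 = 0.1056
  π_2·f_2 = 0.14 × 0.13 = 0.0182
  π_3·f_3 = 0.54 × 0.07 = 0.0378
Evidence: 0.1056 + 0.0182 + 0.0378 = 0.1616
P(Class 1 | 'β') ≈ 0.6535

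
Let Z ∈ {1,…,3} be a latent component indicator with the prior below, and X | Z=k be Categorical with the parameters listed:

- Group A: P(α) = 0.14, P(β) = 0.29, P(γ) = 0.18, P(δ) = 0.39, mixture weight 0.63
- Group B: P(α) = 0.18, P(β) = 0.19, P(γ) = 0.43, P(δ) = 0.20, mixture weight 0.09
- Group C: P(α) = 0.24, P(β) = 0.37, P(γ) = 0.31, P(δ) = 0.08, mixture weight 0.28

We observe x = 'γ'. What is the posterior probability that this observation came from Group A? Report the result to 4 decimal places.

P(component k | x) = P(Z=k)·f_k(x) / marginal(x), where marginal(x) = Σ_j P(Z=j)·f_j(x).
Component likelihoods at x = 'γ':
  L_A = P(γ | comp) = 0.18
  L_B = P(γ | comp) = 0.43
  L_C = P(γ | comp) = 0.31
Multiply by the mixture weights:
  P(Z=A)·L_A = 0.63 × 0.18 = 0.1134
  P(Z=B)·L_B = 0.09 × 0.43 = 0.0387
  P(Z=C)·L_C = 0.28 × 0.31 = 0.0868
Sum: 0.1134 + 0.0387 + 0.0868 = 0.2389
P(Group A | 'γ') ≈ 0.4747

0.4747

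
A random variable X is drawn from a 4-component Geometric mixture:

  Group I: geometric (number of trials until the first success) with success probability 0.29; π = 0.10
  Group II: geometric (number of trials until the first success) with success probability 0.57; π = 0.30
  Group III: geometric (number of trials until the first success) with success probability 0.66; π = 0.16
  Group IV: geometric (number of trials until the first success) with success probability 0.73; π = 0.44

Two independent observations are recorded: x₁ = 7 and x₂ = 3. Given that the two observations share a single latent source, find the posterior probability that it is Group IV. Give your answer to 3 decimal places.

0.010

By Bayes' theorem, P(k | x) = π_k f_k(x) / Σ_j π_j f_j(x).
Since both observations come from the same component, the likelihood for component k is f_k(x₁)·f_k(x₂).
  p_I = [0.0371491] × [0.146189] = 0.00543079
  p_II = [0.00360318] × [0.105393] = 0.00037975
  p_III = [0.00101957] × [0.076296] = 7.77892e-05
  p_IV = [0.000282817] × [0.053217] = 1.50507e-05
Prior × likelihood for each component:
  π_I·p_I = 0.10 × 0.00543079 = 0.000543079
  π_II·p_II = 0.30 × 0.00037975 = 0.000113925
  π_III·p_III = 0.16 × 7.77892e-05 = 1.24463e-05
  π_IV·p_IV = 0.44 × 1.50507e-05 = 6.62229e-06
Evidence: 0.000543079 + 0.000113925 + 1.24463e-05 + 6.62229e-06 = 0.000676072
P(Group IV | data) = 6.62229e-06 / 0.000676072 ≈ 0.010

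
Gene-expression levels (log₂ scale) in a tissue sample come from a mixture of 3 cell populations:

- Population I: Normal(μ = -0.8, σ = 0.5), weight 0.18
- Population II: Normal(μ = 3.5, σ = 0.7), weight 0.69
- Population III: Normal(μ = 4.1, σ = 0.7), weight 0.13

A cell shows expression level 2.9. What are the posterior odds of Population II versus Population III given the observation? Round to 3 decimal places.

15.978

The posterior odds equal the prior odds times the likelihood ratio: (P(Z=i)/P(Z=j))·(f_i(x)/f_j(x)).
Normal densities:
  f_I = (1/(0.5·√(2π)))·exp(−(2.9−-0.8)²/(2·0.5²)) = 0.797885·exp(-27.38000) = 1.02555e-12
  f_II = (1/(0.7·√(2π)))·exp(−(2.9−3.5)²/(2·0.7²)) = 0.569918·exp(-0.36735) = 0.394707
  f_III = (1/(0.7·√(2π)))·exp(−(2.9−4.1)²/(2·0.7²)) = 0.569918·exp(-1.46939) = 0.131119
0.272348 / 0.0170454 ≈ 15.978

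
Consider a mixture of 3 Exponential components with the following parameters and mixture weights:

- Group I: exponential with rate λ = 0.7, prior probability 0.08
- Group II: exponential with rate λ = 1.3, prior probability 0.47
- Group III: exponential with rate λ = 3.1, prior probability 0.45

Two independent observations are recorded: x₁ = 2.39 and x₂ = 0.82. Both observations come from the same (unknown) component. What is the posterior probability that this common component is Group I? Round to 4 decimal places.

The responsibility of component k is π_k f_k(x) divided by Σ_j π_j f_j(x).
Since both observations come from the same component, the likelihood for component k is f_k(x₁)·f_k(x₂).
  L_I = [0.131378] × [0.394287] = 0.0518008
  L_II = [0.0581554] × [0.447698] = 0.0260361
  L_III = [0.00187791] × [0.243997] = 0.000458204
Weight by the priors:
  π_I·L_I = 0.08 × 0.0518008 = 0.00414406
  π_II·L_II = 0.47 × 0.0260361 = 0.012237
  π_III·L_III = 0.45 × 0.000458204 = 0.000206192
Sum: 0.00414406 + 0.012237 + 0.000206192 = 0.0165872
P(Group I | data) ≈ 0.2498

0.2498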